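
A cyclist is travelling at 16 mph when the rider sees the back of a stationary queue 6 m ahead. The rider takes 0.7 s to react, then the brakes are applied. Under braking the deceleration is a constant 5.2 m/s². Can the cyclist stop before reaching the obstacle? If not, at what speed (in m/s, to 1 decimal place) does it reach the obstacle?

No — it strikes the obstacle at 6.4 m/s

16 mph × 0.44704 = 7.1526 m/s.
Reaction distance = 7.1526 × 0.7 = 5.007 m.
Braking distance needed to stop: v²/(2a) = 51.160 / 10.400 = 4.919 m, so total needed = 5.007 + 4.919 = 9.926 m > 6 m — it cannot stop.
Distance remaining when braking begins: 6 − 5.007 = 0.993 m.
v² = v₀² − 2a·d = 51.160 − 2 × 5.200 × 0.993 = 40.833 m²/s².
v = √40.833 = 6.390 m/s.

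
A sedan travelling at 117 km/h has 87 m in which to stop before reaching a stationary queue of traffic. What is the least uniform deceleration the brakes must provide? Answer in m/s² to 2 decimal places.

Required deceleration ≈ 6.07 m/s²

117 km/h ÷ 3.6 = 32.5000 m/s.
v² = 2a·d ⇒ a = v²/(2d) = 32.5000² / (2 × 87.000) = 1056.250 / 174.000 = 6.0704 m/s².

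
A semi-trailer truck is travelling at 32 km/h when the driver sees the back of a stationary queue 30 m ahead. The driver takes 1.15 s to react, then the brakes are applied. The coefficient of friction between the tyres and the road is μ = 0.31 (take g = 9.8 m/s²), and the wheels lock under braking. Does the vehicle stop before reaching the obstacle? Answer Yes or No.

Yes

32 km/h ÷ 3.6 = 8.8889 m/s.
a = μg = 0.31 × 9.8 = 3.038 m/s².
Reaction distance = 8.8889 × 1.15 = 10.222 m.
Braking distance = v²/(2a) = 79.013 / 6.076 = 13.004 m.
Total stopping distance = 10.222 + 13.004 = 23.226 m, vs 30 m available — it stops with 30 − 23.226 = 6.774 m to spare.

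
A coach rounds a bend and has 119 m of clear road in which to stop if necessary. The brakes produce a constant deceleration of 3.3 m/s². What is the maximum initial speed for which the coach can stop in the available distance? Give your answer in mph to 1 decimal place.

Maximum speed ≈ 62.7 mph

v²/(2a) = d ⇒ v = √(2 × 3.300 × 119) = √785.40 = 28.0250 m/s.
28.0250 m/s ÷ 0.44704 = 62.690 mph.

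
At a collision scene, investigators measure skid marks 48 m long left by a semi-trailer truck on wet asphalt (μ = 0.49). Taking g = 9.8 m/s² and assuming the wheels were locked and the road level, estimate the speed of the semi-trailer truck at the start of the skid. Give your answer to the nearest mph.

Initial speed ≈ 48 mph

Deceleration a = μg = 0.49 × 9.8 = 4.802 m/s².
v = √(2a·d) = √(2 × 4.802 × 48) = √460.992 = 21.4707 m/s.
= 21.4707 ÷ 0.44704 = 48.029 mph.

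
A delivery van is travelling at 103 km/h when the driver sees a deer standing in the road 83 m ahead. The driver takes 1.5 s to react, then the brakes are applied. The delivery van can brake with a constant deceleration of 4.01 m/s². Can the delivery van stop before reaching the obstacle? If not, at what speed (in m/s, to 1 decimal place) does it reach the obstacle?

103 km/h ÷ 3.6 = 28.6111 m/s.
Reaction distance = 28.6111 × 1.5 = 42.917 m.
Braking distance needed to stop: v²/(2a) = 818.595 / 8.020 = 102.069 m, so total needed = 42.917 + 102.069 = 144.986 m > 83 m — it cannot stop.
Distance remaining when braking begins: 83 − 42.917 = 40.083 m.
v² = v₀² − 2a·d = 818.595 − 2 × 4.010 × 40.083 = 497.129 m²/s².
v = √497.129 = 22.296 m/s.

No — it strikes the obstacle at 22.3 m/s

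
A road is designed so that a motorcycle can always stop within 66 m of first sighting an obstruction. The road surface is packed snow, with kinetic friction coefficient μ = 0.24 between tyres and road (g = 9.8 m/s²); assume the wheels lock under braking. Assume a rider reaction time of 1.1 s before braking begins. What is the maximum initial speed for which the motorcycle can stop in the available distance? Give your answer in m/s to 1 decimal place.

Maximum speed ≈ 15.2 m/s

a = μg = 0.24 × 9.8 = 2.352 m/s².
Stopping distance: v·t_r + v²/(2a) = 66 with t_r = 1.1 s and a = 2.352 m/s².
So v² + 5.174 v − 310.46 = 0.
Positive root: v = −a·t_r + √((a·t_r)² + 2a·d) = −2.587 + √(6.693 + 310.46) = 15.2218 m/s.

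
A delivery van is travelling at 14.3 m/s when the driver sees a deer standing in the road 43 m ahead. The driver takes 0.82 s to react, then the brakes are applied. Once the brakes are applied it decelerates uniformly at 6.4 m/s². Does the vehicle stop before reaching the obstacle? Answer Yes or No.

Yes

Reaction distance = 14.3000 × 0.82 = 11.726 m.
Braking distance = v²/(2a) = 204.490 / 12.800 = 15.976 m.
Total stopping distance = 11.726 + 15.976 = 27.702 m, vs 43 m available — it stops with 43 − 27.702 = 15.298 m to spare.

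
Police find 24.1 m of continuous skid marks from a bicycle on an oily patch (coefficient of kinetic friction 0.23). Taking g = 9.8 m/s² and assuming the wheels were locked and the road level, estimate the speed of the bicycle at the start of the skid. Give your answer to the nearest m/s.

Initial speed ≈ 10 m/s

Deceleration a = μg = 0.23 × 9.8 = 2.254 m/s².
v = √(2a·d) = √(2 × 2.254 × 24.1) = √108.643 = 10.4232 m/s.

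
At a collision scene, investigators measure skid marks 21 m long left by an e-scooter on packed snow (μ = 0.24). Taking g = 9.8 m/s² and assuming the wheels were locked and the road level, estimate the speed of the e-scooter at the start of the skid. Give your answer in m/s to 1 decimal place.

Deceleration a = μg = 0.24 × 9.8 = 2.352 m/s².
v = √(2a·d) = √(2 × 2.352 × 21) = √98.784 = 9.9390 m/s.

Initial speed ≈ 9.9 m/s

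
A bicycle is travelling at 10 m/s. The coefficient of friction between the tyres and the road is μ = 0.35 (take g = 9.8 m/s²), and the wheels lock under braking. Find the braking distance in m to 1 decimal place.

a = μg = 0.35 × 9.8 = 3.430 m/s².
Braking distance = v²/(2a) = 10.0000² / (2 × 3.430) = 100.000 / 6.860 = 14.577 m.

Braking distance ≈ 14.6 m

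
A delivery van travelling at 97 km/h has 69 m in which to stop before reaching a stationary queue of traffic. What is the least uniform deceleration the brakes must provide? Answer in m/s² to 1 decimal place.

Required deceleration ≈ 5.3 m/s²

97 km/h ÷ 3.6 = 26.9444 m/s.
v² = 2a·d ⇒ a = v²/(2d) = 26.9444² / (2 × 69.000) = 726.001 / 138.000 = 5.2609 m/s².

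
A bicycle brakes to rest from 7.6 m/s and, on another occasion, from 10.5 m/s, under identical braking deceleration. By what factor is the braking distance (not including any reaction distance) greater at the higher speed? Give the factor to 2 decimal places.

Braking distance d = v²/(2a), so with a fixed, d ∝ v².
Factor = (10.5/7.6)² = 1.3816² = 1.9088.

Factor ≈ 1.91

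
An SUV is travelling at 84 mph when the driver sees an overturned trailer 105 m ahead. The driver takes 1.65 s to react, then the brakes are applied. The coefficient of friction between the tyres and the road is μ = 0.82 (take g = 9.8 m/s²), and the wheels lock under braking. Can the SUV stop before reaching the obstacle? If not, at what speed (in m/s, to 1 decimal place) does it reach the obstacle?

84 mph × 0.44704 = 37.5514 m/s.
a = μg = 0.82 × 9.8 = 8.036 m/s².
Reaction distance = 37.5514 × 1.65 = 61.960 m.
Braking distance needed to stop: v²/(2a) = 1410.108 / 16.072 = 87.737 m, so total needed = 61.960 + 87.737 = 149.697 m > 105 m — it cannot stop.
Distance remaining when braking begins: 105 − 61.960 = 43.040 m.
v² = v₀² − 2a·d = 1410.108 − 2 × 8.036 × 43.040 = 718.369 m²/s².
v = √718.369 = 26.802 m/s.

No — it strikes the obstacle at 26.8 m/s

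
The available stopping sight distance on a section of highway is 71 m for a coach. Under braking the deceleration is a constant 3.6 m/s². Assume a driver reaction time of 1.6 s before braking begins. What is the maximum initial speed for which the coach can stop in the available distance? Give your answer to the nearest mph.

Maximum speed ≈ 39 mph

Stopping distance: v·t_r + v²/(2a) = 71 with t_r = 1.6 s and a = 3.600 m/s².
So v² + 11.520 v − 511.20 = 0.
Positive root: v = −a·t_r + √((a·t_r)² + 2a·d) = −5.760 + √(33.178 + 511.20) = 17.5719 m/s.
17.5719 m/s ÷ 0.44704 = 39.307 mph.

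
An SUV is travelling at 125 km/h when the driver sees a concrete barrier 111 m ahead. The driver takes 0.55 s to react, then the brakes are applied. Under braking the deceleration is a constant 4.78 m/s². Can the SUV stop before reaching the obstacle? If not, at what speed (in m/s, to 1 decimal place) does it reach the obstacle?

125 km/h ÷ 3.6 = 34.7222 m/s.
Reaction distance = 34.7222 × 0.55 = 19.097 m.
Braking distance needed to stop: v²/(2a) = 1205.631 / 9.560 = 126.112 m, so total needed = 19.097 + 126.112 = 145.209 m > 111 m — it cannot stop.
Distance remaining when braking begins: 111 − 19.097 = 91.903 m.
v² = v₀² − 2a·d = 1205.631 − 2 × 4.780 × 91.903 = 327.038 m²/s².
v = √327.038 = 18.084 m/s.

No — it strikes the obstacle at 18.1 m/s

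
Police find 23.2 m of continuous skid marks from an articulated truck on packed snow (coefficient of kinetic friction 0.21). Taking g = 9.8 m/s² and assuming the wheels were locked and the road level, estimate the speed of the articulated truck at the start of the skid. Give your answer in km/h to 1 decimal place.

Deceleration a = μg = 0.21 × 9.8 = 2.058 m/s².
v = √(2a·d) = √(2 × 2.058 × 23.2) = √95.491 = 9.7719 m/s.
= 9.7719 × 3.6 = 35.179 km/h.

Initial speed ≈ 35.2 km/h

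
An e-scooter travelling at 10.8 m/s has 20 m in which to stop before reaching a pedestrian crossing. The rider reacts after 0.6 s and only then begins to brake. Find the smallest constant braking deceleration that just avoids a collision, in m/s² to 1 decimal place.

Distance covered during reaction = 10.8000 × 0.6 = 6.480 m.
Distance available for braking: 20 − 6.480 = 13.520 m.
v² = 2a·d ⇒ a = v²/(2d) = 10.8000² / (2 × 13.520) = 116.640 / 27.040 = 4.3136 m/s².

Required deceleration ≈ 4.3 m/s²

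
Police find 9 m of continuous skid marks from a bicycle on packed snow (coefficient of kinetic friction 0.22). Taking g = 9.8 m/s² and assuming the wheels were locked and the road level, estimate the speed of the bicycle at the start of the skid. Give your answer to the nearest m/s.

Deceleration a = μg = 0.22 × 9.8 = 2.156 m/s².
v = √(2a·d) = √(2 × 2.156 × 9) = √38.808 = 6.2296 m/s.

Initial speed ≈ 6 m/s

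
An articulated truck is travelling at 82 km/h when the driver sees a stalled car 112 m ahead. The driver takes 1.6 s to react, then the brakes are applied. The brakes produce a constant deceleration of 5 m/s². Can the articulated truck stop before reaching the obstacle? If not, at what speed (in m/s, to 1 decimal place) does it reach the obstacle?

82 km/h ÷ 3.6 = 22.7778 m/s.
Reaction distance = 22.7778 × 1.6 = 36.444 m.
Braking distance = v²/(2a) = 518.828 / 10.000 = 51.883 m.
Total stopping distance = 36.444 + 51.883 = 88.327 m, vs 112 m available — it stops with 112 − 88.327 = 23.673 m to spare.

Yes — it stops about 23.7 m short of the obstacle, so it never reaches it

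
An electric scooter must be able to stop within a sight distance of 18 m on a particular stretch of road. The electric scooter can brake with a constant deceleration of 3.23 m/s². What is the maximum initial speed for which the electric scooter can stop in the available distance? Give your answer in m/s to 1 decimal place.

v²/(2a) = d ⇒ v = √(2 × 3.230 × 18) = √116.28 = 10.7833 m/s.

Maximum speed ≈ 10.8 m/s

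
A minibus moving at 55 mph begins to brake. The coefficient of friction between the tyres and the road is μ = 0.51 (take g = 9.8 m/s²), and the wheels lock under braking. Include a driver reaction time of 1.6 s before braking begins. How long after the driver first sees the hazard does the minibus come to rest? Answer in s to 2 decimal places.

55 mph × 0.44704 = 24.5872 m/s.
a = μg = 0.51 × 9.8 = 4.998 m/s².
Braking time = v/a = 24.5872 / 4.998 = 4.919 s.
Total = 1.6 + 4.919 = 6.519 s.

Total time ≈ 6.52 s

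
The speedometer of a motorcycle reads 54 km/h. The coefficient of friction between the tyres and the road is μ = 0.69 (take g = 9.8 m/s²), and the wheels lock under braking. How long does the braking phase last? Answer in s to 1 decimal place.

54 km/h ÷ 3.6 = 15.0000 m/s.
a = μg = 0.69 × 9.8 = 6.762 m/s².
Braking time = v/a = 15.0000 / 6.762 = 2.218 s.

Braking time ≈ 2.2 s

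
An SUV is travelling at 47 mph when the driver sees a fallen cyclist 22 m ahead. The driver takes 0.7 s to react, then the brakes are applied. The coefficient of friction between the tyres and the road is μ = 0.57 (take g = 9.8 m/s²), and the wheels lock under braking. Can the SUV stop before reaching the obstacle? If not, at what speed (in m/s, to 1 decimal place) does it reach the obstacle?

No — it strikes the obstacle at 19.0 m/s

47 mph × 0.44704 = 21.0109 m/s.
a = μg = 0.57 × 9.8 = 5.586 m/s².
Reaction distance = 21.0109 × 0.7 = 14.708 m.
Braking distance needed to stop: v²/(2a) = 441.458 / 11.172 = 39.515 m, so total needed = 14.708 + 39.515 = 54.223 m > 22 m — it cannot stop.
Distance remaining when braking begins: 22 − 14.708 = 7.292 m.
v² = v₀² − 2a·d = 441.458 − 2 × 5.586 × 7.292 = 359.992 m²/s².
v = √359.992 = 18.973 m/s.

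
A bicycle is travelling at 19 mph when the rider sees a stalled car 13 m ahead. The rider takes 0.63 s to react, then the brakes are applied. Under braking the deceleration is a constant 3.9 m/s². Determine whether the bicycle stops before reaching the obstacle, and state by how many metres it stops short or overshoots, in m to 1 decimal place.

No — it overshoots by 1.6 m

19 mph × 0.44704 = 8.4938 m/s.
Reaction distance = 8.4938 × 0.63 = 5.351 m.
Braking distance = v²/(2a) = 72.145 / 7.800 = 9.249 m.
Total stopping distance = 5.351 + 9.249 = 14.600 m, vs 13 m available — it cannot stop in time and overshoots by 14.600 − 13 = 1.600 m.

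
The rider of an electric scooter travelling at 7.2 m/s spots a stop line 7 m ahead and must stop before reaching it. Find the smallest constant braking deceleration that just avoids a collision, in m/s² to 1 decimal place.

v² = 2a·d ⇒ a = v²/(2d) = 7.2000² / (2 × 7.000) = 51.840 / 14.000 = 3.7029 m/s².

Required deceleration ≈ 3.7 m/s²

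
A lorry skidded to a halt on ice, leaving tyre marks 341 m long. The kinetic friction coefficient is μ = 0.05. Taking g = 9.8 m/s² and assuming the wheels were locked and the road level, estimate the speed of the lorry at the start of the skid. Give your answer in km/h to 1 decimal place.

Deceleration a = μg = 0.05 × 9.8 = 0.490 m/s².
v = √(2a·d) = √(2 × 0.490 × 341) = √334.180 = 18.2806 m/s.
= 18.2806 × 3.6 = 65.810 km/h.

Initial speed ≈ 65.8 km/h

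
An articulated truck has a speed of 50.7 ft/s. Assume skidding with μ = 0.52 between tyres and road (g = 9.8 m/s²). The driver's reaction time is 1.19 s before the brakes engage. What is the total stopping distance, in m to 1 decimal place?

Total stopping distance ≈ 41.8 m

50.7 ft/s × 0.3048 = 15.4534 m/s.
a = μg = 0.52 × 9.8 = 5.096 m/s².
Reaction distance = v·t_r = 15.4534 × 1.19 = 18.390 m.
Braking distance = v²/(2a) = 15.4534² / (2 × 5.096) = 238.808 / 10.192 = 23.431 m.
Total = 18.390 + 23.431 = 41.821 m.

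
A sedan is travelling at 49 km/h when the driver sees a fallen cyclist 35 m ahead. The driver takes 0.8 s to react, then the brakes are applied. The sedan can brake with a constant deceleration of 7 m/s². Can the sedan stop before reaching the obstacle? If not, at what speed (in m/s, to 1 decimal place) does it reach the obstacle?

49 km/h ÷ 3.6 = 13.6111 m/s.
Reaction distance = 13.6111 × 0.8 = 10.889 m.
Braking distance = v²/(2a) = 185.262 / 14.000 = 13.233 m.
Total stopping distance = 10.889 + 13.233 = 24.122 m, vs 35 m available — it stops with 35 − 24.122 = 10.878 m to spare.

Yes — it stops about 10.9 m short of the obstacle, so it never reaches it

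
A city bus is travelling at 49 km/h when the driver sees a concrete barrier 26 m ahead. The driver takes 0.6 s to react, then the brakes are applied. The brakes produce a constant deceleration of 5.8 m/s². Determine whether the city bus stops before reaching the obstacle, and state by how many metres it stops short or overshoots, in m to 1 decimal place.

Yes — it stops 1.9 m short of the obstacle

49 km/h ÷ 3.6 = 13.6111 m/s.
Reaction distance = 13.6111 × 0.6 = 8.167 m.
Braking distance = v²/(2a) = 185.262 / 11.600 = 15.971 m.
Total stopping distance = 8.167 + 15.971 = 24.138 m, vs 26 m available — it stops with 26 − 24.138 = 1.862 m to spare.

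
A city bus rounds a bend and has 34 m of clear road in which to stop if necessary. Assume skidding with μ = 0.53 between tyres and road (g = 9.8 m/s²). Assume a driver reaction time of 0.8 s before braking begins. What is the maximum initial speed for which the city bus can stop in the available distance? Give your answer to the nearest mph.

Maximum speed ≈ 34 mph

a = μg = 0.53 × 9.8 = 5.194 m/s².
Stopping distance: v·t_r + v²/(2a) = 34 with t_r = 0.8 s and a = 5.194 m/s².
So v² + 8.310 v − 353.19 = 0.
Positive root: v = −a·t_r + √((a·t_r)² + 2a·d) = −4.155 + √(17.264 + 353.19) = 15.0922 m/s.
15.0922 m/s ÷ 0.44704 = 33.760 mph.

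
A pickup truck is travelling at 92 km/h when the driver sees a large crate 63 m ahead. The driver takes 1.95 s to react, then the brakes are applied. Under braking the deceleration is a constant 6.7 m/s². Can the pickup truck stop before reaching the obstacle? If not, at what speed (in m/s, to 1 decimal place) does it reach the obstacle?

92 km/h ÷ 3.6 = 25.5556 m/s.
Reaction distance = 25.5556 × 1.95 = 49.833 m.
Braking distance needed to stop: v²/(2a) = 653.089 / 13.400 = 48.738 m, so total needed = 49.833 + 48.738 = 98.571 m > 63 m — it cannot stop.
Distance remaining when braking begins: 63 − 49.833 = 13.167 m.
v² = v₀² − 2a·d = 653.089 − 2 × 6.700 × 13.167 = 476.651 m²/s².
v = √476.651 = 21.832 m/s.

No — it strikes the obstacle at 21.8 m/s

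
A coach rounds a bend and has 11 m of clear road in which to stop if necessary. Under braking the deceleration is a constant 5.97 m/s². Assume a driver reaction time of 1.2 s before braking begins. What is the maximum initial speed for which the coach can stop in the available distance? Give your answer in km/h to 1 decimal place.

Maximum speed ≈ 22.9 km/h

Stopping distance: v·t_r + v²/(2a) = 11 with t_r = 1.2 s and a = 5.970 m/s².
So v² + 14.328 v − 131.34 = 0.
Positive root: v = −a·t_r + √((a·t_r)² + 2a·d) = −7.164 + √(51.323 + 131.34) = 6.3513 m/s.
6.3513 m/s × 3.6 = 22.865 km/h.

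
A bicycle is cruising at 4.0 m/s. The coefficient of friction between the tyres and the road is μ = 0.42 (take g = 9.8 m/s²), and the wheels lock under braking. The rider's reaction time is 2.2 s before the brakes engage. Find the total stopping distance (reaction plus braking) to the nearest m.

Total stopping distance ≈ 11 m

a = μg = 0.42 × 9.8 = 4.116 m/s².
Reaction distance = v·t_r = 4.0000 × 2.2 = 8.800 m.
Braking distance = v²/(2a) = 4.0000² / (2 × 4.116) = 16.000 / 8.232 = 1.944 m.
Total = 8.800 + 1.944 = 10.744 m.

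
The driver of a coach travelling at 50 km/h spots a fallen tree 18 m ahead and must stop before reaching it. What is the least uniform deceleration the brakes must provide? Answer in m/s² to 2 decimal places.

50 km/h ÷ 3.6 = 13.8889 m/s.
v² = 2a·d ⇒ a = v²/(2d) = 13.8889² / (2 × 18.000) = 192.902 / 36.000 = 5.3584 m/s².

Required deceleration ≈ 5.36 m/s²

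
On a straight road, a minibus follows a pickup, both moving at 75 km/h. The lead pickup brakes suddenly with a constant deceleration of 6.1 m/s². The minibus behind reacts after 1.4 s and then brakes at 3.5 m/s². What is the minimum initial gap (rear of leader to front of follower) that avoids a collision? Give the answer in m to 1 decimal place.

75 km/h ÷ 3.6 = 20.8333 m/s.
Leader travels v²/(2a_L) = 434.026 / 12.200 = 35.576 m before stopping.
Follower covers v·t_r = 20.8333 × 1.4 = 29.167 m while reacting, then v²/(2a_F) = 434.026 / 7.000 = 62.004 m while braking, for a total of 29.167 + 62.004 = 91.171 m.
Since a_F ≤ a_L and the follower starts braking later, the follower is never slower than the leader, so the closest approach is when both have stopped.
Minimum gap = 91.171 − 35.576 = 55.595 m.

Minimum gap ≈ 55.6 m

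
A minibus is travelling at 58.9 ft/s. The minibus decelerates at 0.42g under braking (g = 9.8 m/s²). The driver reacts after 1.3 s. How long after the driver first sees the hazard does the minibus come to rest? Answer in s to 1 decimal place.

Total time ≈ 5.7 s

58.9 ft/s × 0.3048 = 17.9527 m/s.
a = 0.42 × 9.8 = 4.116 m/s².
Braking time = v/a = 17.9527 / 4.116 = 4.362 s.
Total = 1.3 + 4.362 = 5.662 s.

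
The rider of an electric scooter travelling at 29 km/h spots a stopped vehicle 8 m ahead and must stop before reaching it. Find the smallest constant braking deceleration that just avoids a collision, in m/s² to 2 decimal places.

Required deceleration ≈ 4.06 m/s²

29 km/h ÷ 3.6 = 8.0556 m/s.
v² = 2a·d ⇒ a = v²/(2d) = 8.0556² / (2 × 8.000) = 64.893 / 16.000 = 4.0558 m/s².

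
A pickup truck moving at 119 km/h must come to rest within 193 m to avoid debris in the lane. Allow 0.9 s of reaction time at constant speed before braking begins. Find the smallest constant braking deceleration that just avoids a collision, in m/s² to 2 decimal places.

Required deceleration ≈ 3.35 m/s²

119 km/h ÷ 3.6 = 33.0556 m/s.
Distance covered during reaction = 33.0556 × 0.9 = 29.750 m.
Distance available for braking: 193 − 29.750 = 163.250 m.
v² = 2a·d ⇒ a = v²/(2d) = 33.0556² / (2 × 163.250) = 1092.673 / 326.500 = 3.3466 m/s².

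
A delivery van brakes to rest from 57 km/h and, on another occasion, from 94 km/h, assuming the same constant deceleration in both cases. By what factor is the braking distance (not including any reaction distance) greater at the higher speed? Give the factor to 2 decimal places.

Factor ≈ 2.72

Braking distance d = v²/(2a), so with a fixed, d ∝ v².
Factor = (94/57)² = 1.6491² = 2.7195.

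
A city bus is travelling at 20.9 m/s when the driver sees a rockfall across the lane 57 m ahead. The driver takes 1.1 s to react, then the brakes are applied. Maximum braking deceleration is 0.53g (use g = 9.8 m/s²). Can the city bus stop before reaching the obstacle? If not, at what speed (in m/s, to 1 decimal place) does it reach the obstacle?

No — it strikes the obstacle at 9.1 m/s

a = 0.53 × 9.8 = 5.194 m/s².
Reaction distance = 20.9000 × 1.1 = 22.990 m.
Braking distance needed to stop: v²/(2a) = 436.810 / 10.388 = 42.049 m, so total needed = 22.990 + 42.049 = 65.039 m > 57 m — it cannot stop.
Distance remaining when braking begins: 57 − 22.990 = 34.010 m.
v² = v₀² − 2a·d = 436.810 − 2 × 5.194 × 34.010 = 83.514 m²/s².
v = √83.514 = 9.139 m/s.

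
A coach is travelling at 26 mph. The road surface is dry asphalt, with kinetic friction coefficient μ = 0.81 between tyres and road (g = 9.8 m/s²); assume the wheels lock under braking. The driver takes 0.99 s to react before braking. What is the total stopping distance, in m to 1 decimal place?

26 mph × 0.44704 = 11.6230 m/s.
a = μg = 0.81 × 9.8 = 7.938 m/s².
Reaction distance = v·t_r = 11.6230 × 0.99 = 11.507 m.
Braking distance = v²/(2a) = 11.6230² / (2 × 7.938) = 135.094 / 15.876 = 8.509 m.
Total = 11.507 + 8.509 = 20.016 m.

Total stopping distance ≈ 20.0 m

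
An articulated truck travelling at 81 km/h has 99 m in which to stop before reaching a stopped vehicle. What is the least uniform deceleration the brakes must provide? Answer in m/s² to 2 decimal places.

81 km/h ÷ 3.6 = 22.5000 m/s.
v² = 2a·d ⇒ a = v²/(2d) = 22.5000² / (2 × 99.000) = 506.250 / 198.000 = 2.5568 m/s².

Required deceleration ≈ 2.56 m/s²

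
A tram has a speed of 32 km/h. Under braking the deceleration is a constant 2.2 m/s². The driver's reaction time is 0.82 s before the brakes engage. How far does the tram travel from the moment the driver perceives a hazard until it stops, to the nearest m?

Total stopping distance ≈ 25 m

32 km/h ÷ 3.6 = 8.8889 m/s.
Reaction distance = v·t_r = 8.8889 × 0.82 = 7.289 m.
Braking distance = v²/(2a) = 8.8889² / (2 × 2.200) = 79.013 / 4.400 = 17.957 m.
Total = 7.289 + 17.957 = 25.246 m.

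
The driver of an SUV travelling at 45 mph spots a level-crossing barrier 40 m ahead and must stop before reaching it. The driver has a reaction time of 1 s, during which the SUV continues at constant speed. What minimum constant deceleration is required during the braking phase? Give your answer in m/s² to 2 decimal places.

Required deceleration ≈ 10.18 m/s²

45 mph × 0.44704 = 20.1168 m/s.
Distance covered during reaction = 20.1168 × 1 = 20.117 m.
Distance available for braking: 40 − 20.117 = 19.883 m.
v² = 2a·d ⇒ a = v²/(2d) = 20.1168² / (2 × 19.883) = 404.686 / 39.766 = 10.1767 m/s².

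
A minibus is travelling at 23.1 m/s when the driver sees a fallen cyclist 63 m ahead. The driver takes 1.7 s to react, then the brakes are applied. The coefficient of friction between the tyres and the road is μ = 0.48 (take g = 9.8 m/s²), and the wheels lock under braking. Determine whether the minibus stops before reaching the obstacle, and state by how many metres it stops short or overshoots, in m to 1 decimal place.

No — it overshoots by 33.0 m

a = μg = 0.48 × 9.8 = 4.704 m/s².
Reaction distance = 23.1000 × 1.7 = 39.270 m.
Braking distance = v²/(2a) = 533.610 / 9.408 = 56.719 m.
Total stopping distance = 39.270 + 56.719 = 95.989 m, vs 63 m available — it cannot stop in time and overshoots by 95.989 − 63 = 32.989 m.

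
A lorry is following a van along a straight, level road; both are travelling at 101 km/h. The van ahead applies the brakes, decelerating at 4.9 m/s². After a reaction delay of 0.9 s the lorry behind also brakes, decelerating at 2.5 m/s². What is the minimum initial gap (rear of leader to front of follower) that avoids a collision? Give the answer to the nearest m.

Minimum gap ≈ 102 m

101 km/h ÷ 3.6 = 28.0556 m/s.
Leader travels v²/(2a_L) = 787.117 / 9.800 = 80.318 m before stopping.
Follower covers v·t_r = 28.0556 × 0.9 = 25.250 m while reacting, then v²/(2a_F) = 787.117 / 5.000 = 157.423 m while braking, for a total of 25.250 + 157.423 = 182.673 m.
Since a_F ≤ a_L and the follower starts braking later, the follower is never slower than the leader, so the closest approach is when both have stopped.
Minimum gap = 182.673 − 80.318 = 102.355 m.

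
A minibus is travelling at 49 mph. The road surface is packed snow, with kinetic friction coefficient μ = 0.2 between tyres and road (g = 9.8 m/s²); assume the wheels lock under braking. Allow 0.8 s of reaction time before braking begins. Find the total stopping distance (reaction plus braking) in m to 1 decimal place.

Total stopping distance ≈ 139.9 m

49 mph × 0.44704 = 21.9050 m/s.
a = μg = 0.2 × 9.8 = 1.960 m/s².
Reaction distance = v·t_r = 21.9050 × 0.8 = 17.524 m.
Braking distance = v²/(2a) = 21.9050² / (2 × 1.960) = 479.829 / 3.920 = 122.405 m.
Total = 17.524 + 122.405 = 139.929 m.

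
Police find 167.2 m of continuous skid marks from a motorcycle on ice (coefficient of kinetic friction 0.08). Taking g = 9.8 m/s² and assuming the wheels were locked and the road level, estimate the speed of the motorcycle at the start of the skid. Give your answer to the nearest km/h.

Deceleration a = μg = 0.08 × 9.8 = 0.784 m/s².
v = √(2a·d) = √(2 × 0.784 × 167.2) = √262.170 = 16.1917 m/s.
= 16.1917 × 3.6 = 58.290 km/h.

Initial speed ≈ 58 km/h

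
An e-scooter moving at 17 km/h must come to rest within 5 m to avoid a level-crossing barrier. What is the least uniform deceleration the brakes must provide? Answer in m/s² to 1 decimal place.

17 km/h ÷ 3.6 = 4.7222 m/s.
v² = 2a·d ⇒ a = v²/(2d) = 4.7222² / (2 × 5.000) = 22.299 / 10.000 = 2.2299 m/s².

Required deceleration ≈ 2.2 m/s²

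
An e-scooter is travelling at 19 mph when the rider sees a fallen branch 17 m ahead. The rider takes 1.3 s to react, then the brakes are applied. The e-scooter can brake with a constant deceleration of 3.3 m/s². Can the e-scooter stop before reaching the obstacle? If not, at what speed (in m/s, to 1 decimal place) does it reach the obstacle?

19 mph × 0.44704 = 8.4938 m/s.
Reaction distance = 8.4938 × 1.3 = 11.042 m.
Braking distance needed to stop: v²/(2a) = 72.145 / 6.600 = 10.931 m, so total needed = 11.042 + 10.931 = 21.973 m > 17 m — it cannot stop.
Distance remaining when braking begins: 17 − 11.042 = 5.958 m.
v² = v₀² − 2a·d = 72.145 − 2 × 3.300 × 5.958 = 32.822 m²/s².
v = √32.822 = 5.729 m/s.

No — it strikes the obstacle at 5.7 m/s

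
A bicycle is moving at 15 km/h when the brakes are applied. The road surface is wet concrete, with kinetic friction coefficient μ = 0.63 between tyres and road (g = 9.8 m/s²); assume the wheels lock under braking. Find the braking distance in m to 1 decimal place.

Braking distance ≈ 1.4 m

15 km/h ÷ 3.6 = 4.1667 m/s.
a = μg = 0.63 × 9.8 = 6.174 m/s².
Braking distance = v²/(2a) = 4.1667² / (2 × 6.174) = 17.361 / 12.348 = 1.406 m.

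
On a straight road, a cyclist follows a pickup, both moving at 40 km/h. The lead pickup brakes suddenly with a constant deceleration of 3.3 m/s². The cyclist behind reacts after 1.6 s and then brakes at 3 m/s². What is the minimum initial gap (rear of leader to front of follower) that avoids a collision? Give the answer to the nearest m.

40 km/h ÷ 3.6 = 11.1111 m/s.
Leader travels v²/(2a_L) = 123.457 / 6.600 = 18.706 m before stopping.
Follower covers v·t_r = 11.1111 × 1.6 = 17.778 m while reacting, then v²/(2a_F) = 123.457 / 6.000 = 20.576 m while braking, for a total of 17.778 + 20.576 = 38.354 m.
Since a_F ≤ a_L and the follower starts braking later, the follower is never slower than the leader, so the closest approach is when both have stopped.
Minimum gap = 38.354 − 18.706 = 19.648 m.

Minimum gap ≈ 20 m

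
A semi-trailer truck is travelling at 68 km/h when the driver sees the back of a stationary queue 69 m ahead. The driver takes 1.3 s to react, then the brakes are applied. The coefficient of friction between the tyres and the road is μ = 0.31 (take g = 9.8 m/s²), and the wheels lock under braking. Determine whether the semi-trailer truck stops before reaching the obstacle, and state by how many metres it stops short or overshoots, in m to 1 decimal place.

No — it overshoots by 14.3 m

68 km/h ÷ 3.6 = 18.8889 m/s.
a = μg = 0.31 × 9.8 = 3.038 m/s².
Reaction distance = 18.8889 × 1.3 = 24.556 m.
Braking distance = v²/(2a) = 356.791 / 6.076 = 58.721 m.
Total stopping distance = 24.556 + 58.721 = 83.277 m, vs 69 m available — it cannot stop in time and overshoots by 83.277 − 69 = 14.277 m.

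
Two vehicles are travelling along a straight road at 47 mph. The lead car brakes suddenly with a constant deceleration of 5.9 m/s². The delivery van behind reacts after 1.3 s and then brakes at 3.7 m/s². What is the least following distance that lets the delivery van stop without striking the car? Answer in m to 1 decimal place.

Minimum gap ≈ 49.6 m

47 mph × 0.44704 = 21.0109 m/s.
Leader travels v²/(2a_L) = 441.458 / 11.800 = 37.412 m before stopping.
Follower covers v·t_r = 21.0109 × 1.3 = 27.314 m while reacting, then v²/(2a_F) = 441.458 / 7.400 = 59.656 m while braking, for a total of 27.314 + 59.656 = 86.970 m.
Since a_F ≤ a_L and the follower starts braking later, the follower is never slower than the leader, so the closest approach is when both have stopped.
Minimum gap = 86.970 − 37.412 = 49.558 m.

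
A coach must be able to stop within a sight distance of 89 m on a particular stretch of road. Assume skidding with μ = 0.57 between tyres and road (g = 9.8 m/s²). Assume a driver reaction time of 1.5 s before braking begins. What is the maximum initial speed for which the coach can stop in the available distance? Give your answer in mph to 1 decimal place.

a = μg = 0.57 × 9.8 = 5.586 m/s².
Stopping distance: v·t_r + v²/(2a) = 89 with t_r = 1.5 s and a = 5.586 m/s².
So v² + 16.758 v − 994.31 = 0.
Positive root: v = −a·t_r + √((a·t_r)² + 2a·d) = −8.379 + √(70.208 + 994.31) = 24.2480 m/s.
24.2480 m/s ÷ 0.44704 = 54.241 mph.

Maximum speed ≈ 54.2 mph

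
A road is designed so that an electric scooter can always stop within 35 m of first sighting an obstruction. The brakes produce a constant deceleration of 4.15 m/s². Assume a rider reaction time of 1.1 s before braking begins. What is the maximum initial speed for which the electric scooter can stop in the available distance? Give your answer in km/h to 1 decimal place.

Maximum speed ≈ 47.1 km/h

Stopping distance: v·t_r + v²/(2a) = 35 with t_r = 1.1 s and a = 4.150 m/s².
So v² + 9.130 v − 290.50 = 0.
Positive root: v = −a·t_r + √((a·t_r)² + 2a·d) = −4.565 + √(20.839 + 290.50) = 13.0798 m/s.
13.0798 m/s × 3.6 = 47.087 km/h.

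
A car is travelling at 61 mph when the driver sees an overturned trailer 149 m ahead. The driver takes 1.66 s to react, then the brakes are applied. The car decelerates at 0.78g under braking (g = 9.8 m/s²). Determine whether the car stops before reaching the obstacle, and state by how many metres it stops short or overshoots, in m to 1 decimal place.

Yes — it stops 55.1 m short of the obstacle

61 mph × 0.44704 = 27.2694 m/s.
a = 0.78 × 9.8 = 7.644 m/s².
Reaction distance = 27.2694 × 1.66 = 45.267 m.
Braking distance = v²/(2a) = 743.620 / 15.288 = 48.641 m.
Total stopping distance = 45.267 + 48.641 = 93.908 m, vs 149 m available — it stops with 149 − 93.908 = 55.092 m to spare.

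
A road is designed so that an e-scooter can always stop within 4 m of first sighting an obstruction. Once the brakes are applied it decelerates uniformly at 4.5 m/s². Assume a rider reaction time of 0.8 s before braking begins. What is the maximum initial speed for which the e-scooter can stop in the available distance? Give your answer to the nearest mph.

Maximum speed ≈ 8 mph

Stopping distance: v·t_r + v²/(2a) = 4 with t_r = 0.8 s and a = 4.500 m/s².
So v² + 7.200 v − 36.00 = 0.
Positive root: v = −a·t_r + √((a·t_r)² + 2a·d) = −3.600 + √(12.960 + 36.00) = 3.3971 m/s.
3.3971 m/s ÷ 0.44704 = 7.599 mph.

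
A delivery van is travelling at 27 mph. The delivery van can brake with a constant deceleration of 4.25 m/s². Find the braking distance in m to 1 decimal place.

27 mph × 0.44704 = 12.0701 m/s.
Braking distance = v²/(2a) = 12.0701² / (2 × 4.250) = 145.687 / 8.500 = 17.140 m.

Braking distance ≈ 17.1 m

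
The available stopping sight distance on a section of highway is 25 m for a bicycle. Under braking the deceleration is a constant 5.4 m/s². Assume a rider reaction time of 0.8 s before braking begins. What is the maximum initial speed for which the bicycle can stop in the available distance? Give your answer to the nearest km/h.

Stopping distance: v·t_r + v²/(2a) = 25 with t_r = 0.8 s and a = 5.400 m/s².
So v² + 8.640 v − 270.00 = 0.
Positive root: v = −a·t_r + √((a·t_r)² + 2a·d) = −4.320 + √(18.662 + 270.00) = 12.6701 m/s.
12.6701 m/s × 3.6 = 45.612 km/h.

Maximum speed ≈ 46 km/h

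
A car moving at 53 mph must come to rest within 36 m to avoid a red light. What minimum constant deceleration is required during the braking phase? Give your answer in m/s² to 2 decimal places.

53 mph × 0.44704 = 23.6931 m/s.
v² = 2a·d ⇒ a = v²/(2d) = 23.6931² / (2 × 36.000) = 561.363 / 72.000 = 7.7967 m/s².

Required deceleration ≈ 7.80 m/s²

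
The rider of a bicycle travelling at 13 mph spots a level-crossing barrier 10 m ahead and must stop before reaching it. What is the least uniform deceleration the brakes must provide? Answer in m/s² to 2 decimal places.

Required deceleration ≈ 1.69 m/s²

13 mph × 0.44704 = 5.8115 m/s.
v² = 2a·d ⇒ a = v²/(2d) = 5.8115² / (2 × 10.000) = 33.774 / 20.000 = 1.6887 m/s².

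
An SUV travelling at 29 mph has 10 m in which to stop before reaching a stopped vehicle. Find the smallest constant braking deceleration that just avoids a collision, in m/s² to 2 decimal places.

Required deceleration ≈ 8.40 m/s²

29 mph × 0.44704 = 12.9642 m/s.
v² = 2a·d ⇒ a = v²/(2d) = 12.9642² / (2 × 10.000) = 168.070 / 20.000 = 8.4035 m/s².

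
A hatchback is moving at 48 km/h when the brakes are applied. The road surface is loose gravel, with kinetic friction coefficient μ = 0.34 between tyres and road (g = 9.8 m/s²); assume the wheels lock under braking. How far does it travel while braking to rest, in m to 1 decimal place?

Braking distance ≈ 26.7 m

48 km/h ÷ 3.6 = 13.3333 m/s.
a = μg = 0.34 × 9.8 = 3.332 m/s².
Braking distance = v²/(2a) = 13.3333² / (2 × 3.332) = 177.777 / 6.664 = 26.677 m.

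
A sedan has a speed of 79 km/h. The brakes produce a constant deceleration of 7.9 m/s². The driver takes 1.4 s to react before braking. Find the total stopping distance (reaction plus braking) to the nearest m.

79 km/h ÷ 3.6 = 21.9444 m/s.
Reaction distance = v·t_r = 21.9444 × 1.4 = 30.722 m.
Braking distance = v²/(2a) = 21.9444² / (2 × 7.900) = 481.557 / 15.800 = 30.478 m.
Total = 30.722 + 30.478 = 61.200 m.

Total stopping distance ≈ 61 m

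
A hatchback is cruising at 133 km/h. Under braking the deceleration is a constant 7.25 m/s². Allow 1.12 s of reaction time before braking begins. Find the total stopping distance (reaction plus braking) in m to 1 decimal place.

Total stopping distance ≈ 135.5 m

133 km/h ÷ 3.6 = 36.9444 m/s.
Reaction distance = v·t_r = 36.9444 × 1.12 = 41.378 m.
Braking distance = v²/(2a) = 36.9444² / (2 × 7.250) = 1364.889 / 14.500 = 94.130 m.
Total = 41.378 + 94.130 = 135.508 m.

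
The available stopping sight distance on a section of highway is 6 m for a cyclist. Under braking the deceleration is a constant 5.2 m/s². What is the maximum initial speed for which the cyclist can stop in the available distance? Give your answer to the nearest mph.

Maximum speed ≈ 18 mph

v²/(2a) = d ⇒ v = √(2 × 5.200 × 6) = √62.40 = 7.8994 m/s.
7.8994 m/s ÷ 0.44704 = 17.670 mph.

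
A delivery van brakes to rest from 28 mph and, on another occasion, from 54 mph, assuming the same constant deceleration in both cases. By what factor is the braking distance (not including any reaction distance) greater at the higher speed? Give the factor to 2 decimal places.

Braking distance d = v²/(2a), so with a fixed, d ∝ v².
Factor = (54/28)² = 1.9286² = 3.7195.

Factor ≈ 3.72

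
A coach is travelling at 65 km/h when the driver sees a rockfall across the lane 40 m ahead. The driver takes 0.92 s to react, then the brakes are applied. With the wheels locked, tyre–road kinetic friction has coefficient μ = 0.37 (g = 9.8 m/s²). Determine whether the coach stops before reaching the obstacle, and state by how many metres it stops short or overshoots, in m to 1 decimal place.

No — it overshoots by 21.6 m

65 km/h ÷ 3.6 = 18.0556 m/s.
a = μg = 0.37 × 9.8 = 3.626 m/s².
Reaction distance = 18.0556 × 0.92 = 16.611 m.
Braking distance = v²/(2a) = 326.005 / 7.252 = 44.954 m.
Total stopping distance = 16.611 + 44.954 = 61.565 m, vs 40 m available — it cannot stop in time and overshoots by 61.565 − 40 = 21.565 m.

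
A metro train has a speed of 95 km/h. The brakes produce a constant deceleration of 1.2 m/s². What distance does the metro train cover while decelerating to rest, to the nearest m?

95 km/h ÷ 3.6 = 26.3889 m/s.
Braking distance = v²/(2a) = 26.3889² / (2 × 1.200) = 696.374 / 2.400 = 290.156 m.

Braking distance ≈ 290 m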